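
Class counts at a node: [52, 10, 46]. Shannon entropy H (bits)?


Probabilities: [52/108, 10/108, 46/108] ≈ [0.4815, 0.0926, 0.4259]
H = -((52/108)·log₂(52/108) + (10/108)·log₂(10/108) + (46/108)·log₂(46/108))
  = 1.35 bits

1.35 bits


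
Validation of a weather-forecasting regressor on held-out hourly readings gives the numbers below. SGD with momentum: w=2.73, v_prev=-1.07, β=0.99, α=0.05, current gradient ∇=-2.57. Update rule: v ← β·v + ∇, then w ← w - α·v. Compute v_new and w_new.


v_new = 0.99·-1.07 - 2.57 = -1.0593 - 2.57 = -3.6293
w_new = 2.73 - 0.05·-3.6293 = 2.73 + 0.181465 = 2.911465

v_new=-3.6293, w_new=2.911465


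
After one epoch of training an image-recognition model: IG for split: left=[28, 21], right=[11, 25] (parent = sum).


Parent = [39, 46], H_parent = 0.9951
H_left = 0.9852 (n=49), H_right = 0.888 (n=36)
H_children = (49/85)·0.9852 + (36/85)·0.888 = 0.944
IG = 0.9951 - 0.944 = 0.0511

0.0511


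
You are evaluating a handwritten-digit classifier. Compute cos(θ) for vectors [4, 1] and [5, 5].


A·B = 4·5 + 1·5 = 25
‖A‖ = √17 = 4.1231, ‖B‖ = √50 = 7.0711
cos = 25/(√17·√50) = 25/√850 = 0.8575

0.8575


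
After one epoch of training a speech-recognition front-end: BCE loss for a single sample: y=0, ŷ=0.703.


BCE = -[y·ln(p) + (1-y)·ln(1-p)]
= -0 - 1·ln(1-0.703)
= -ln(0.297) = 1.214

1.214


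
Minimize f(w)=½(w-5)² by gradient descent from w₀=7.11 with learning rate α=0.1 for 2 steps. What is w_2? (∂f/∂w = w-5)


step 1: grad = 7.11-5 = 2.11; w = 7.11 - 0.1·(2.11) = 6.899
step 2: grad = 6.899-5 = 1.899; w = 6.899 - 0.1·(1.899) = 6.7091

6.7091


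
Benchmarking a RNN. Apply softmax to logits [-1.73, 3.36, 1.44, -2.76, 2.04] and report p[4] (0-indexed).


Exponentials: e^-1.73=0.1773, e^3.36=28.7892, e^1.44=4.2207, e^-2.76=0.0633, e^2.04=7.6906
Sum = 40.9411
Softmax = [0.0043, 0.7032, 0.1031, 0.0015, 0.1878]
p[4] = 7.6906/40.9411 = 0.1878

0.1878


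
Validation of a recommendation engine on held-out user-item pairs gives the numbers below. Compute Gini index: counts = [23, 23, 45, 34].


Probabilities: [23/125, 23/125, 45/125, 34/125] ≈ [0.184, 0.184, 0.36, 0.272]
Σpᵢ² = (529 + 529 + 2025 + 1156)/125² = 4239/15625
Gini = 1 - Σpᵢ² = 1 - 4239/15625 = 0.7287

0.7287


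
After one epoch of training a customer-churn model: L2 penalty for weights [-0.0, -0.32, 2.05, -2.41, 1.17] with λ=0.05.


‖w‖₂² = (-0.0)² + (-0.32)² + (2.05)² + (-2.41)² + (1.17)²
     = 0 + 0.1024 + 4.2025 + 5.8081 + 1.3689
     = 11.4819
λ·‖w‖₂² = 0.05·11.4819 = 0.574095

0.574095


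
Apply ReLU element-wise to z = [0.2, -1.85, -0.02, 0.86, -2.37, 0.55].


ReLU(0.2) = max(0, 0.2) = 0.2
ReLU(-1.85) = max(0, -1.85) = 0.0
ReLU(-0.02) = max(0, -0.02) = 0.0
ReLU(0.86) = max(0, 0.86) = 0.86
ReLU(-2.37) = max(0, -2.37) = 0.0
ReLU(0.55) = max(0, 0.55) = 0.55
result = [0.2, 0.0, 0.0, 0.86, 0.0, 0.55]

[0.2, 0.0, 0.0, 0.86, 0.0, 0.55]


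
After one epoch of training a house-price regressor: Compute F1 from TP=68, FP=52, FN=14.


Precision = 68/120 = 0.5667
Recall = 68/82 = 0.8293
F1 = 2·P·R/(P+R) = 2·TP/(2·TP+FP+FN) = 136/(136+52+14) = 136/202 = 0.6733

0.6733


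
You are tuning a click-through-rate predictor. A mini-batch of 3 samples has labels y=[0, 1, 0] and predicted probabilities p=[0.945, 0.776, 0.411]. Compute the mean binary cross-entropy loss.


L[0] = -ln(1-0.945) = -ln(0.055) = 2.9004
L[1] = -ln(0.776) = 0.2536
L[2] = -ln(1-0.411) = -ln(0.589) = 0.5293
mean = (2.9004 + 0.2536 + 0.5293)/3 = 1.2278

1.2278


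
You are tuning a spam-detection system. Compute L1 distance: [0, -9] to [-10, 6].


d = |0+ 10| + |-9-6|
  = 10 + 15
  = 25

25


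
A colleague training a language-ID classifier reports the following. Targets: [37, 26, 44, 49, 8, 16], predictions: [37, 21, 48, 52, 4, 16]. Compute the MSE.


Squared errors: (37-37)²=0, (26-21)²=25, (44-48)²=16, (49-52)²=9, (8-4)²=16, (16-16)²=0
Sum = 66
MSE = 66/6 = 11

11


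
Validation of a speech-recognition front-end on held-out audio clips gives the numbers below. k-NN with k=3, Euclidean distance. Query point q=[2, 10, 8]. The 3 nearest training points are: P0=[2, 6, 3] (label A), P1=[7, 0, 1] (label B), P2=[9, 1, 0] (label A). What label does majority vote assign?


d(q,P0) = 6.4031  (label A)
d(q,P1) = 13.1909  (label B)
d(q,P2) = 13.9284  (label A)
Votes: A=2, B=1
Majority → A

A


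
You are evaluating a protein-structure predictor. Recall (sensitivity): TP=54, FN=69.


Recall = TP/(TP+FN)
= 54/(54+69)
= 54/123 = 43.9%

43.9%


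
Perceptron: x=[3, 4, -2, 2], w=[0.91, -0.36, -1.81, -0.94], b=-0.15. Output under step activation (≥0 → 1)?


z = (3)·(0.91) + (4)·(-0.36) + (-2)·(-1.81) + (2)·(-0.94) - 0.15
  = 2.88
step(z) = 1 (z≥0)

1


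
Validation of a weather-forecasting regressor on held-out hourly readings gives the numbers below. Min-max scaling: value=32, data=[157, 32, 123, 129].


min=32, max=157
(32-32)/(157-32) = 0/125 = 0.0

0.0


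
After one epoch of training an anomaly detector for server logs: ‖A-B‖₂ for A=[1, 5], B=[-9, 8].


d = √((1+ 9)² + (5-8)²)
  = √(100 + 9)
  = √109 = 10.4403

10.4403


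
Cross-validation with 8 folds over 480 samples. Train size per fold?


Fold size = 480/8 = 60
Training per fold = 480 - 60 = 420

420


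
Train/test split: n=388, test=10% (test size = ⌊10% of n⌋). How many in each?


Test = ⌊388·10/100⌋ = 38
Train = 388 - 38 = 350

Train: 350, Test: 38


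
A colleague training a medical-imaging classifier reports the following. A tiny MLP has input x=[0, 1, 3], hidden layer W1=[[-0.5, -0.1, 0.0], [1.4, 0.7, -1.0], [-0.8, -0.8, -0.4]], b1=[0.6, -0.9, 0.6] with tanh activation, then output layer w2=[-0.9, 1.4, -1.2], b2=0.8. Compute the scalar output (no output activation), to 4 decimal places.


z1[0] = (-0.5)·(0) + (-0.1)·(1) + (0.0)·(3) + 0.6 = 0.5
z1[1] = (1.4)·(0) + (0.7)·(1) + (-1.0)·(3) - 0.9 = -3.2
z1[2] = (-0.8)·(0) + (-0.8)·(1) + (-0.4)·(3) + 0.6 = -1.4
h = tanh(z1) = [0.4621, -0.9967, -0.8854]
output = (-0.9)·(0.4621) + (1.4)·(-0.9967) + (-1.2)·(-0.8854) + 0.8 = 0.0512

0.0512


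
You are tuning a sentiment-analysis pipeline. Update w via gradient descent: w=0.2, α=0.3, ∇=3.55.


w_new = w - α·∇
= 0.2 - 0.3·3.55
= 0.2 - 1.065
= -0.865

-0.865


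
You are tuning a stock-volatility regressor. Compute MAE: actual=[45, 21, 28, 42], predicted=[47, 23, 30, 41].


Absolute errors: |45-47|=2, |21-23|=2, |28-30|=2, |42-41|=1
Sum = 7
MAE = 7/4 = 7/4

7/4


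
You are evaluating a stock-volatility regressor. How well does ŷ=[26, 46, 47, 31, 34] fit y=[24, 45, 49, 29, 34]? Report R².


ȳ = 36.2
SS_res = Σ(y-ŷ)² = 13
SS_tot = Σ(y-ȳ)² = 446.8
R² = 1 - SS_res/SS_tot = 1 - 0.0291 = 0.9709

0.9709


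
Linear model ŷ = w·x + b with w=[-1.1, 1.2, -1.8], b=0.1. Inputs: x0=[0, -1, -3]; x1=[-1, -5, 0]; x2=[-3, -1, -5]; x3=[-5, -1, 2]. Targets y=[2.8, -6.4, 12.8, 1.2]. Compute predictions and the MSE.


ŷ0 = (-1.1)·(0) + (1.2)·(-1) + (-1.8)·(-3) + 0.1 = 4.3
ŷ1 = (-1.1)·(-1) + (1.2)·(-5) + (-1.8)·(0) + 0.1 = -4.8
ŷ2 = (-1.1)·(-3) + (1.2)·(-1) + (-1.8)·(-5) + 0.1 = 11.2
ŷ3 = (-1.1)·(-5) + (1.2)·(-1) + (-1.8)·(2) + 0.1 = 0.8
errors² = [2.25, 2.56, 2.56, 0.16]
MSE = 7.5300/4 = 1.8825

1.8825


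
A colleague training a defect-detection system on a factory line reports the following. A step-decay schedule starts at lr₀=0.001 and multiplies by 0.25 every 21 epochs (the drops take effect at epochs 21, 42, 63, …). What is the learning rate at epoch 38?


n_drops = ⌊38/21⌋ = 1
lr = 0.001·0.25^1 = 0.001·0.25 = 0.00025

0.00025


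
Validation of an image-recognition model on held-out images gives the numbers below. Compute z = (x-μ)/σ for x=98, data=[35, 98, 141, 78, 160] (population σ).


μ = 102.4, σ = 44.6435
z = (98 - 102.4)/44.6435 = -0.0986

-0.0986


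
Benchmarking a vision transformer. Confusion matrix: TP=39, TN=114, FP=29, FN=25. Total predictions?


Total = TP + TN + FP + FN
= 39 + 114 + 29 + 25
= 207
(Predicted positive: 68, predicted negative: 139)

207


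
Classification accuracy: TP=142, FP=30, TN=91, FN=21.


Accuracy = (TP+TN)/(TP+TN+FP+FN)
= (142+91)/(284)
= 233/284 = 82.04%

82.04%


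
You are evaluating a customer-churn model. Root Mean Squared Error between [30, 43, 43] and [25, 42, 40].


MSE = 35/3 = 11.6667
RMSE = √(35/3) = 3.4157

3.4157


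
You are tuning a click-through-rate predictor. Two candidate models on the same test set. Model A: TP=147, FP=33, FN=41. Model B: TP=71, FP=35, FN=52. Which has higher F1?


Model A: P=147/180=0.8167, R=147/188=0.7819, F1=2PR/(P+R)=2TP/(2TP+FP+FN)=294/368=0.7989
Model B: P=71/106=0.6698, R=71/123=0.5772, F1=2PR/(P+R)=2TP/(2TP+FP+FN)=142/229=0.6201
0.7989 > 0.6201 → Model A

Model A


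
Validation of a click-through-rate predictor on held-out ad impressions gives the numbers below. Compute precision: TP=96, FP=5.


Precision = TP/(TP+FP)
= 96/(96+5)
= 96/101 = 95.05%

95.05%


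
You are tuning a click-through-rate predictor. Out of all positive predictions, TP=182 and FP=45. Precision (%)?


Precision = TP/(TP+FP)
= 182/(182+45)
= 182/227 = 80.18%

80.18%


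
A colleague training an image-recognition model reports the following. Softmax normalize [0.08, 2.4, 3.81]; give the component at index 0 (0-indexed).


Exponentials: e^0.08=1.0833, e^2.4=11.0232, e^3.81=45.1504
Sum = 57.2569
Softmax = [0.0189, 0.1925, 0.7886]
p[0] = 1.0833/57.2569 = 0.0189

0.0189


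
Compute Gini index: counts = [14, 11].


Probabilities: [14/25, 11/25] ≈ [0.56, 0.44]
Σpᵢ² = (196 + 121)/25² = 317/625
Gini = 1 - Σpᵢ² = 1 - 317/625 = 0.4928

0.4928


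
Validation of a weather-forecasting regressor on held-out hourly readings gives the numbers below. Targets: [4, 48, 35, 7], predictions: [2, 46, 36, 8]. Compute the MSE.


Squared errors: (4-2)²=4, (48-46)²=4, (35-36)²=1, (7-8)²=1
Sum = 10
MSE = 10/4 = 5/2

5/2


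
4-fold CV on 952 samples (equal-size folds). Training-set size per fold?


Fold size = 952/4 = 238
Training per fold = 952 - 238 = 714

714


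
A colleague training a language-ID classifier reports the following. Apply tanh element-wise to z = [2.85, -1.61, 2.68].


tanh(2.85) = 0.9933
tanh(-1.61) = -0.9232
tanh(2.68) = 0.9906
result = [0.9933, -0.9232, 0.9906]

[0.9933, -0.9232, 0.9906]


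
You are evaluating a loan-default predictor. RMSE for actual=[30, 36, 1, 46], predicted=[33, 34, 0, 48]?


MSE = 18/4 = 4.5
RMSE = √(18/4) = 2.1213

2.1213


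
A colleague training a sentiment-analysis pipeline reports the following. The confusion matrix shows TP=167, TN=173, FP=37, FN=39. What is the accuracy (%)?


Accuracy = (TP+TN)/(TP+TN+FP+FN)
= (167+173)/(416)
= 340/416 = 81.73%

81.73%


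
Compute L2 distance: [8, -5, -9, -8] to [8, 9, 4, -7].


d = √((8-8)² + (-5-9)² + (-9-4)² + (-8+ 7)²)
  = √(0 + 196 + 169 + 1)
  = √366 = 19.1311

19.1311


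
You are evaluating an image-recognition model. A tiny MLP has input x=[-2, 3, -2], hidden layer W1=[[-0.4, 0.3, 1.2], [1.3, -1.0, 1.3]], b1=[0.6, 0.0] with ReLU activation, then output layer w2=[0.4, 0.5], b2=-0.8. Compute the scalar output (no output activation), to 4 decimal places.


z1[0] = (-0.4)·(-2) + (0.3)·(3) + (1.2)·(-2) + 0.6 = -0.1
z1[1] = (1.3)·(-2) + (-1.0)·(3) + (1.3)·(-2) + 0.0 = -8.2
h = ReLU(z1) = [0.0, 0.0]
output = (0.4)·(0.0) + (0.5)·(0.0) - 0.8 = -0.8

-0.8


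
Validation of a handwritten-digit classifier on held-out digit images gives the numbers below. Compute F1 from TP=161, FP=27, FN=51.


Precision = 161/188 = 0.8564
Recall = 161/212 = 0.7594
F1 = 2·P·R/(P+R) = 2·TP/(2·TP+FP+FN) = 322/(322+27+51) = 322/400 = 0.805

0.805


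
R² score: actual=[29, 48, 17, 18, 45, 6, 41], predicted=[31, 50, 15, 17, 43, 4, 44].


ȳ = 29.1429
SS_res = Σ(y-ŷ)² = 30
SS_tot = Σ(y-ȳ)² = 1554.86
R² = 1 - SS_res/SS_tot = 1 - 0.0193 = 0.9807

0.9807


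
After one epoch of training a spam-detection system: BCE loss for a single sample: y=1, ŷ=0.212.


BCE = -[y·ln(p) + (1-y)·ln(1-p)]
= -1·ln(0.212) - 0
= -ln(0.212) = 1.5512

1.5512


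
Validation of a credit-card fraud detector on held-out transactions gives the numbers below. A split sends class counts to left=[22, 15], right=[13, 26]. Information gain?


Parent = [35, 41], H_parent = 0.9955
H_left = 0.974 (n=37), H_right = 0.9183 (n=39)
H_children = (37/76)·0.974 + (39/76)·0.9183 = 0.9454
IG = 0.9955 - 0.9454 = 0.0501

0.0501


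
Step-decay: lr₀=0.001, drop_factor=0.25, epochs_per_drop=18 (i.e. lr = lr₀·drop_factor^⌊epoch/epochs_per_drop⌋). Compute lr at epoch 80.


n_drops = ⌊80/18⌋ = 4
lr = 0.001·0.25^4 = 0.001·0.00390625 = 0.00000390625

0.00000390625


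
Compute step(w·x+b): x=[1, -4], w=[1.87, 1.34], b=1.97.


z = (1)·(1.87) + (-4)·(1.34) + 1.97
  = -1.52
step(z) = 0 (z<0)

0


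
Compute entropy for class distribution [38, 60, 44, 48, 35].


Probabilities: [38/225, 60/225, 44/225, 48/225, 35/225] ≈ [0.1689, 0.2667, 0.1956, 0.2133, 0.1556]
H = -((38/225)·log₂(38/225) + (60/225)·log₂(60/225) + (44/225)·log₂(44/225) + (48/225)·log₂(48/225) + (35/225)·log₂(35/225))
  = 2.2953 bits

2.2953 bits


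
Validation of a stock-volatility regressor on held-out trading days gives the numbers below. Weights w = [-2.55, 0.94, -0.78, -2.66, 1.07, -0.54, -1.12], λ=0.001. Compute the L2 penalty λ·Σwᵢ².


‖w‖₂² = (-2.55)² + (0.94)² + (-0.78)² + (-2.66)² + (1.07)² + (-0.54)² + (-1.12)²
     = 6.5025 + 0.8836 + 0.6084 + 7.0756 + 1.1449 + 0.2916 + 1.2544
     = 17.761
λ·‖w‖₂² = 0.001·17.761 = 0.017761

0.017761


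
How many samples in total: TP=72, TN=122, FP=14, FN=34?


Total = TP + TN + FP + FN
= 72 + 122 + 14 + 34
= 242
(Predicted positive: 86, predicted negative: 156)

242


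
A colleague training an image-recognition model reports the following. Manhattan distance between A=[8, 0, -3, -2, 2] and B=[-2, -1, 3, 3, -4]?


d = |8+ 2| + |0+ 1| + |-3-3| + |-2-3| + |2+ 4|
  = 10 + 1 + 6 + 5 + 6
  = 28

28


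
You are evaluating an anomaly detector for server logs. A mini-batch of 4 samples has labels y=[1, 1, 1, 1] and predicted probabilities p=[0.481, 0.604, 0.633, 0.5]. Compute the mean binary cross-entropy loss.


L[0] = -ln(0.481) = 0.7319
L[1] = -ln(0.604) = 0.5042
L[2] = -ln(0.633) = 0.4573
L[3] = -ln(0.5) = 0.6931
mean = (0.7319 + 0.5042 + 0.4573 + 0.6931)/4 = 0.5966

0.5966


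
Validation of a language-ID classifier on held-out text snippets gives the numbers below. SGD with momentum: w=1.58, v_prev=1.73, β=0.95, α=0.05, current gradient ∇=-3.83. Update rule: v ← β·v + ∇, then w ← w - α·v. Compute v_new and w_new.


v_new = 0.95·1.73 - 3.83 = 1.6435 - 3.83 = -2.1865
w_new = 1.58 - 0.05·-2.1865 = 1.58 + 0.109325 = 1.689325

v_new=-2.1865, w_new=1.689325


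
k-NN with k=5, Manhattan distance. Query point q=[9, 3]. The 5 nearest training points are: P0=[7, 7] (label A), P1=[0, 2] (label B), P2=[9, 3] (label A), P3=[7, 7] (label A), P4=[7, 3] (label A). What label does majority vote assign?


d(q,P0) = 6  (label A)
d(q,P1) = 10  (label B)
d(q,P2) = 0  (label A)
d(q,P3) = 6  (label A)
d(q,P4) = 2  (label A)
Votes: A=4, B=1
Majority → A

A


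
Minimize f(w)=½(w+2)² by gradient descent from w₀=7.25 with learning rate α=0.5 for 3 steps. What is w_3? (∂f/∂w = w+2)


step 1: grad = 7.25+2 = 9.25; w = 7.25 - 0.5·(9.25) = 2.625
step 2: grad = 2.625+2 = 4.625; w = 2.625 - 0.5·(4.625) = 0.3125
step 3: grad = 0.3125+2 = 2.3125; w = 0.3125 - 0.5·(2.3125) = -0.84375

-0.84375


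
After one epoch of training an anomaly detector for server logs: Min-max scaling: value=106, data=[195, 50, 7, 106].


min=7, max=195
(106-7)/(195-7) = 99/188 = 0.5266

0.5266


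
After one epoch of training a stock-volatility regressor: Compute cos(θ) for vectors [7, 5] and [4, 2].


A·B = 7·4 + 5·2 = 38
‖A‖ = √74 = 8.6023, ‖B‖ = √20 = 4.4721
cos = 38/(√74·√20) = 38/√1480 = 0.9878

0.9878


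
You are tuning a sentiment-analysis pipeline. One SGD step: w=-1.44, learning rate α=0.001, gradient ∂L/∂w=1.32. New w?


w_new = w - α·∇
= -1.44 - 0.001·1.32
= -1.44 - 0.00132
= -1.44132

-1.44132


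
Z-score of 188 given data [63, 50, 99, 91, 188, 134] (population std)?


μ = 104.1667, σ = 46.092
z = (188 - 104.1667)/46.092 = 1.8188

1.8188


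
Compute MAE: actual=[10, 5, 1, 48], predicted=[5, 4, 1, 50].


Absolute errors: |10-5|=5, |5-4|=1, |1-1|=0, |48-50|=2
Sum = 8
MAE = 8/4 = 2

2


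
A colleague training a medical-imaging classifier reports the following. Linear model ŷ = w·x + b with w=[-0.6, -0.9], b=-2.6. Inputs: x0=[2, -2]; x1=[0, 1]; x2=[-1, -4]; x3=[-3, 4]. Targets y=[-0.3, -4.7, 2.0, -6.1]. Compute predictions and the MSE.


ŷ0 = (-0.6)·(2) + (-0.9)·(-2) - 2.6 = -2.0
ŷ1 = (-0.6)·(0) + (-0.9)·(1) - 2.6 = -3.5
ŷ2 = (-0.6)·(-1) + (-0.9)·(-4) - 2.6 = 1.6
ŷ3 = (-0.6)·(-3) + (-0.9)·(4) - 2.6 = -4.4
errors² = [2.89, 1.44, 0.16, 2.89]
MSE = 7.3800/4 = 1.845

1.845


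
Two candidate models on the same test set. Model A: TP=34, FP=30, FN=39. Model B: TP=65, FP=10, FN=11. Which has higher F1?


Model A: P=34/64=0.5312, R=34/73=0.4658, F1=2PR/(P+R)=2TP/(2TP+FP+FN)=68/137=0.4964
Model B: P=65/75=0.8667, R=65/76=0.8553, F1=2PR/(P+R)=2TP/(2TP+FP+FN)=130/151=0.8609
0.4964 < 0.8609 → Model B

Model B


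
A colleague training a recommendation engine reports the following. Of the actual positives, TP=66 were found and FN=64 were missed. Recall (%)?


Recall = TP/(TP+FN)
= 66/(66+64)
= 66/130 = 50.77%

50.77%


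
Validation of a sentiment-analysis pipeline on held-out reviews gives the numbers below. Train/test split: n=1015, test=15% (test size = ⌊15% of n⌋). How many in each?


Test = ⌊1015·15/100⌋ = 152
Train = 1015 - 152 = 863

Train: 863, Test: 152


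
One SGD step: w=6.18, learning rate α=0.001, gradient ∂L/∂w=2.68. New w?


w_new = w - α·∇
= 6.18 - 0.001·2.68
= 6.18 - 0.00268
= 6.17732

6.17732


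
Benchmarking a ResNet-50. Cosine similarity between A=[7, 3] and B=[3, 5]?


A·B = 7·3 + 3·5 = 36
‖A‖ = √58 = 7.6158, ‖B‖ = √34 = 5.831
cos = 36/(√58·√34) = 36/√1972 = 0.8107

0.8107


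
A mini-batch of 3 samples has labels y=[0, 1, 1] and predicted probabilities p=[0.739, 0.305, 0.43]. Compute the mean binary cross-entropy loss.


L[0] = -ln(1-0.739) = -ln(0.261) = 1.3432
L[1] = -ln(0.305) = 1.1874
L[2] = -ln(0.43) = 0.844
mean = (1.3432 + 1.1874 + 0.844)/3 = 1.1249

1.1249


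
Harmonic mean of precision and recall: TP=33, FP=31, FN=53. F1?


Precision = 33/64 = 0.5156
Recall = 33/86 = 0.3837
F1 = 2·P·R/(P+R) = 2·TP/(2·TP+FP+FN) = 66/(66+31+53) = 66/150 = 0.44

0.44


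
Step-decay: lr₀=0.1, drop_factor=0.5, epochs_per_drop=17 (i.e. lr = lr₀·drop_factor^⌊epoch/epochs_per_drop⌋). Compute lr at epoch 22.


n_drops = ⌊22/17⌋ = 1
lr = 0.1·0.5^1 = 0.1·0.5 = 0.05

0.05


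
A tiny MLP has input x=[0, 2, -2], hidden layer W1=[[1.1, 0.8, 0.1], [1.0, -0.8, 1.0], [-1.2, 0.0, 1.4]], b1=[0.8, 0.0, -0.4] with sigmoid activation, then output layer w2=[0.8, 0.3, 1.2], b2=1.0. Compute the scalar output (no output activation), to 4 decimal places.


z1[0] = (1.1)·(0) + (0.8)·(2) + (0.1)·(-2) + 0.8 = 2.2
z1[1] = (1.0)·(0) + (-0.8)·(2) + (1.0)·(-2) + 0.0 = -3.6
z1[2] = (-1.2)·(0) + (0.0)·(2) + (1.4)·(-2) - 0.4 = -3.2
h = sigmoid(z1) = [0.9002, 0.0266, 0.0392]
output = (0.8)·(0.9002) + (0.3)·(0.0266) + (1.2)·(0.0392) + 1.0 = 1.7752

1.7752


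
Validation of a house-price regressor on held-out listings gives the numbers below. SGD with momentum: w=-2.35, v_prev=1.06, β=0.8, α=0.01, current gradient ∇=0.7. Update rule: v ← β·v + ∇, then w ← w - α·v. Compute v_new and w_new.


v_new = 0.8·1.06 + 0.7 = 0.848 + 0.7 = 1.548
w_new = -2.35 - 0.01·1.548 = -2.35 - 0.01548 = -2.36548

v_new=1.548, w_new=-2.36548


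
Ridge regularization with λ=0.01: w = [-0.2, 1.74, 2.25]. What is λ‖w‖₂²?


‖w‖₂² = (-0.2)² + (1.74)² + (2.25)²
     = 0.04 + 3.0276 + 5.0625
     = 8.1301
λ·‖w‖₂² = 0.01·8.1301 = 0.081301

0.081301


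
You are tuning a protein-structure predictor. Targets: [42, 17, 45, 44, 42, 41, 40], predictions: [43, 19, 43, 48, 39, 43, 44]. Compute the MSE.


Squared errors: (42-43)²=1, (17-19)²=4, (45-43)²=4, (44-48)²=16, (42-39)²=9, (41-43)²=4, (40-44)²=16
Sum = 54
MSE = 54/7 = 54/7

54/7


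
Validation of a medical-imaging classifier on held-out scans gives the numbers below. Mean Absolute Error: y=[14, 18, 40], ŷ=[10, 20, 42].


Absolute errors: |14-10|=4, |18-20|=2, |40-42|=2
Sum = 8
MAE = 8/3 = 8/3

8/3


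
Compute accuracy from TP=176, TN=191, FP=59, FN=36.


Accuracy = (TP+TN)/(TP+TN+FP+FN)
= (176+191)/(462)
= 367/462 = 79.44%

79.44%


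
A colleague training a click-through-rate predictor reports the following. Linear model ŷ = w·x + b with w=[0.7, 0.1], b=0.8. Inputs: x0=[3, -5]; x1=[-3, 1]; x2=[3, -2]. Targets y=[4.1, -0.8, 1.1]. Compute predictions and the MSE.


ŷ0 = (0.7)·(3) + (0.1)·(-5) + 0.8 = 2.4
ŷ1 = (0.7)·(-3) + (0.1)·(1) + 0.8 = -1.2
ŷ2 = (0.7)·(3) + (0.1)·(-2) + 0.8 = 2.7
errors² = [2.89, 0.16, 2.56]
MSE = 5.6100/3 = 1.87

1.87


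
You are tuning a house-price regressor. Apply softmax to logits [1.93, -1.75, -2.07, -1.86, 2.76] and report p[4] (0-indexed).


Exponentials: e^1.93=6.8895, e^-1.75=0.1738, e^-2.07=0.1262, e^-1.86=0.1557, e^2.76=15.7998
Sum = 23.145
Softmax = [0.2977, 0.0075, 0.0055, 0.0067, 0.6826]
p[4] = 15.7998/23.145 = 0.6826

0.6826


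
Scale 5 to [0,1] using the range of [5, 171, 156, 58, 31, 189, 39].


min=5, max=189
(5-5)/(189-5) = 0/184 = 0.0

0.0


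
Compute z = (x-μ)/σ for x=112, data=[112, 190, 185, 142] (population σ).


μ = 157.25, σ = 32.1043
z = (112 - 157.25)/32.1043 = -1.4095

-1.4095


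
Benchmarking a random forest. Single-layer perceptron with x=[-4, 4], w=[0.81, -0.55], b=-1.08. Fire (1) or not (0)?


z = (-4)·(0.81) + (4)·(-0.55) - 1.08
  = -6.52
step(z) = 0 (z<0)

0


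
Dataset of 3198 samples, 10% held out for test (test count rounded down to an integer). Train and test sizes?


Test = ⌊3198·10/100⌋ = 319
Train = 3198 - 319 = 2879

Train: 2879, Test: 319


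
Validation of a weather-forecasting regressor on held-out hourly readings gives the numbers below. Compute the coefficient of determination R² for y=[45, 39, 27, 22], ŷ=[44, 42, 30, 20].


ȳ = 33.25
SS_res = Σ(y-ŷ)² = 23
SS_tot = Σ(y-ȳ)² = 336.75
R² = 1 - SS_res/SS_tot = 1 - 0.0683 = 0.9317

0.9317


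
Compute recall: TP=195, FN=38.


Recall = TP/(TP+FN)
= 195/(195+38)
= 195/233 = 83.69%

83.69%


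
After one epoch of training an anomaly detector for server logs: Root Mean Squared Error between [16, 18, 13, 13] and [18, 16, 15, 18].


MSE = 37/4 = 9.25
RMSE = √(37/4) = 3.0414

3.0414


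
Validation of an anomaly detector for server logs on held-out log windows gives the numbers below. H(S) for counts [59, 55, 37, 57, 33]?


Probabilities: [59/241, 55/241, 37/241, 57/241, 33/241] ≈ [0.2448, 0.2282, 0.1535, 0.2365, 0.1369]
H = -((59/241)·log₂(59/241) + (55/241)·log₂(55/241) + (37/241)·log₂(37/241) + (57/241)·log₂(57/241) + (33/241)·log₂(33/241))
  = 2.2833 bits

2.2833 bits


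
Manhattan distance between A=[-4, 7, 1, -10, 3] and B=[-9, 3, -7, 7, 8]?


d = |-4+ 9| + |7-3| + |1+ 7| + |-10-7| + |3-8|
  = 5 + 4 + 8 + 17 + 5
  = 39

39


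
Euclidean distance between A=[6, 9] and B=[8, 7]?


d = √((6-8)² + (9-7)²)
  = √(4 + 4)
  = √8 = 2.8284

2.8284


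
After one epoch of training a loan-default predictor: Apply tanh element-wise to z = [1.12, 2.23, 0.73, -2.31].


tanh(1.12) = 0.8076
tanh(2.23) = 0.9771
tanh(0.73) = 0.6231
tanh(-2.31) = -0.9805
result = [0.8076, 0.9771, 0.6231, -0.9805]

[0.8076, 0.9771, 0.6231, -0.9805]


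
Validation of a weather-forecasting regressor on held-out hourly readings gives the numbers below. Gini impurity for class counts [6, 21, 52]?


Probabilities: [6/79, 21/79, 52/79] ≈ [0.0759, 0.2658, 0.6582]
Σpᵢ² = (36 + 441 + 2704)/79² = 3181/6241
Gini = 1 - Σpᵢ² = 1 - 3181/6241 = 0.4903

0.4903


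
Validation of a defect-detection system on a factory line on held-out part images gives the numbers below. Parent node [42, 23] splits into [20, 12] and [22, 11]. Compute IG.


Parent = [42, 23], H_parent = 0.9375
H_left = 0.9544 (n=32), H_right = 0.9183 (n=33)
H_children = (32/65)·0.9544 + (33/65)·0.9183 = 0.9361
IG = 0.9375 - 0.9361 = 0.0014

0.0014


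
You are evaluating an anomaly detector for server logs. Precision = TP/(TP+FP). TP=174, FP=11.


Precision = TP/(TP+FP)
= 174/(174+11)
= 174/185 = 94.05%

94.05%


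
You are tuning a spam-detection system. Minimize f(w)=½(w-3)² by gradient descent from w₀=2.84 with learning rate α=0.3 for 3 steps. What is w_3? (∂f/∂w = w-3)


step 1: grad = 2.84-3 = -0.16; w = 2.84 - 0.3·(-0.16) = 2.888
step 2: grad = 2.888-3 = -0.112; w = 2.888 - 0.3·(-0.112) = 2.9216
step 3: grad = 2.9216-3 = -0.0784; w = 2.9216 - 0.3·(-0.0784) = 2.94512

2.94512


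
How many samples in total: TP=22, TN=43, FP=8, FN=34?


Total = TP + TN + FP + FN
= 22 + 43 + 8 + 34
= 107
(Predicted positive: 30, predicted negative: 77)

107


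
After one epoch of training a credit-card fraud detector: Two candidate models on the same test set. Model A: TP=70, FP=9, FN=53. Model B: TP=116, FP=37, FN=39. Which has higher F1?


Model A: P=70/79=0.8861, R=70/123=0.5691, F1=2PR/(P+R)=2TP/(2TP+FP+FN)=140/202=0.6931
Model B: P=116/153=0.7582, R=116/155=0.7484, F1=2PR/(P+R)=2TP/(2TP+FP+FN)=232/308=0.7532
0.6931 < 0.7532 → Model B

Model B


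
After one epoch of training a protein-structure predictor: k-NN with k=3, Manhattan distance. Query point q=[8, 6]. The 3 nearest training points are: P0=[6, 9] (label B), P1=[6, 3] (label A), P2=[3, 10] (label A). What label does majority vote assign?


d(q,P0) = 5  (label B)
d(q,P1) = 5  (label A)
d(q,P2) = 9  (label A)
Votes: A=2, B=1
Majority → A

A


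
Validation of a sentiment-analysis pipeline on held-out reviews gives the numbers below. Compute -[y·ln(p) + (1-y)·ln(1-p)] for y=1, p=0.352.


BCE = -[y·ln(p) + (1-y)·ln(1-p)]
= -1·ln(0.352) - 0
= -ln(0.352) = 1.0441

1.0441


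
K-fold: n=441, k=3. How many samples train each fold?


Fold size = 441/3 = 147
Training per fold = 441 - 147 = 294

294


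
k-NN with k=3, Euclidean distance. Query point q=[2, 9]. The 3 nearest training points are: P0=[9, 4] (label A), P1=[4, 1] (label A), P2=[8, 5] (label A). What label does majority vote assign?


d(q,P0) = 8.6023  (label A)
d(q,P1) = 8.2462  (label A)
d(q,P2) = 7.2111  (label A)
Votes: A=3, B=0
Majority → A

A


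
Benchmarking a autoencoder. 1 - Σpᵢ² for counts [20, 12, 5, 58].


Probabilities: [20/95, 12/95, 5/95, 58/95] ≈ [0.2105, 0.1263, 0.0526, 0.6105]
Σpᵢ² = (400 + 144 + 25 + 3364)/95² = 3933/9025
Gini = 1 - Σpᵢ² = 1 - 3933/9025 = 0.5642

0.5642


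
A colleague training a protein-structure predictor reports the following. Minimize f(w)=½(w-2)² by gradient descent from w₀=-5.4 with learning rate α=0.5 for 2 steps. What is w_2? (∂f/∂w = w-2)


step 1: grad = -5.4-2 = -7.4; w = -5.4 - 0.5·(-7.4) = -1.7
step 2: grad = -1.7-2 = -3.7; w = -1.7 - 0.5·(-3.7) = 0.15

0.15


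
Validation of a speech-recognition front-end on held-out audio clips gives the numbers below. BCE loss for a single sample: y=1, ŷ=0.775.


BCE = -[y·ln(p) + (1-y)·ln(1-p)]
= -1·ln(0.775) - 0
= -ln(0.775) = 0.2549

0.2549


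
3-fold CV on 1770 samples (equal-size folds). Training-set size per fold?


Fold size = 1770/3 = 590
Training per fold = 1770 - 590 = 1180

1180


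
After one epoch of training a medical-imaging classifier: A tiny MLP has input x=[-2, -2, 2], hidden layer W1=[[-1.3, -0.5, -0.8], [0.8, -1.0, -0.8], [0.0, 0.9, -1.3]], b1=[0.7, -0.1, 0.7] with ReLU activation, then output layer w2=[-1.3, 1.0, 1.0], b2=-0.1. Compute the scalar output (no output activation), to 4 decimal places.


z1[0] = (-1.3)·(-2) + (-0.5)·(-2) + (-0.8)·(2) + 0.7 = 2.7
z1[1] = (0.8)·(-2) + (-1.0)·(-2) + (-0.8)·(2) - 0.1 = -1.3
z1[2] = (0.0)·(-2) + (0.9)·(-2) + (-1.3)·(2) + 0.7 = -3.7
h = ReLU(z1) = [2.7, 0.0, 0.0]
output = (-1.3)·(2.7) + (1.0)·(0.0) + (1.0)·(0.0) - 0.1 = -3.61

-3.61


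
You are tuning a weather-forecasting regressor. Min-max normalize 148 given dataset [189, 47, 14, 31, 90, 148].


min=14, max=189
(148-14)/(189-14) = 134/175 = 0.7657

0.7657


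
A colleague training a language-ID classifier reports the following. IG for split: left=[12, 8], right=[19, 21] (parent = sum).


Parent = [31, 29], H_parent = 0.9992
H_left = 0.971 (n=20), H_right = 0.9982 (n=40)
H_children = (20/60)·0.971 + (40/60)·0.9982 = 0.9891
IG = 0.9992 - 0.9891 = 0.0101

0.0101


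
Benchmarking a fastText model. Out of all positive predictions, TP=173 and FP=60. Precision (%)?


Precision = TP/(TP+FP)
= 173/(173+60)
= 173/233 = 74.25%

74.25%


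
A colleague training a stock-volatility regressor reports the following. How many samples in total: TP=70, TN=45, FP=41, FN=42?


Total = TP + TN + FP + FN
= 70 + 45 + 41 + 42
= 198
(Predicted positive: 111, predicted negative: 87)

198


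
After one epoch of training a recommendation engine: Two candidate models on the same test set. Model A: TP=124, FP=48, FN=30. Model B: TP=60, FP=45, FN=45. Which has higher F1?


Model A: P=124/172=0.7209, R=124/154=0.8052, F1=2PR/(P+R)=2TP/(2TP+FP+FN)=248/326=0.7607
Model B: P=60/105=0.5714, R=60/105=0.5714, F1=2PR/(P+R)=2TP/(2TP+FP+FN)=120/210=0.5714
0.7607 > 0.5714 → Model A

Model A


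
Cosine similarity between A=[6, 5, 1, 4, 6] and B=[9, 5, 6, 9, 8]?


A·B = 6·9 + 5·5 + 1·6 + 4·9 + 6·8 = 169
‖A‖ = √114 = 10.6771, ‖B‖ = √287 = 16.9411
cos = 169/(√114·√287) = 169/√32718 = 0.9343

0.9343


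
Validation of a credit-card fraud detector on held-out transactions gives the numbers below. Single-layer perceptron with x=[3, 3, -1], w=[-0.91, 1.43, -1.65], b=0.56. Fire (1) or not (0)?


z = (3)·(-0.91) + (3)·(1.43) + (-1)·(-1.65) + 0.56
  = 3.77
step(z) = 1 (z≥0)

1


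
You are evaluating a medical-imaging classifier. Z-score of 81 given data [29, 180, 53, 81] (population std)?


μ = 85.75, σ = 57.4429
z = (81 - 85.75)/57.4429 = -0.0827

-0.0827


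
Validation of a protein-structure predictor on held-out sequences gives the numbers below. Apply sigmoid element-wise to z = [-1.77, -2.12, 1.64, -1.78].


σ(-1.77) = 1/(1+e^1.77) = 0.1455
σ(-2.12) = 1/(1+e^2.12) = 0.1072
σ(1.64) = 1/(1+e^-1.64) = 0.8375
σ(-1.78) = 1/(1+e^1.78) = 0.1443
result = [0.1455, 0.1072, 0.8375, 0.1443]

[0.1455, 0.1072, 0.8375, 0.1443]


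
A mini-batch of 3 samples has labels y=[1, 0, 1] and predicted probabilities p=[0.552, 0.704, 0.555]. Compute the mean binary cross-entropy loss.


L[0] = -ln(0.552) = 0.5942
L[1] = -ln(1-0.704) = -ln(0.296) = 1.2174
L[2] = -ln(0.555) = 0.5888
mean = (0.5942 + 1.2174 + 0.5888)/3 = 0.8001

0.8001


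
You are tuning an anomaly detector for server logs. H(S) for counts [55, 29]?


Probabilities: [55/84, 29/84] ≈ [0.6548, 0.3452]
H = -((55/84)·log₂(55/84) + (29/84)·log₂(29/84))
  = 0.9297 bits

0.9297 bits


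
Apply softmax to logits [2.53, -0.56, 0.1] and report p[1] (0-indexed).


Exponentials: e^2.53=12.5535, e^-0.56=0.5712, e^0.1=1.1052
Sum = 14.2299
Softmax = [0.8822, 0.0401, 0.0777]
p[1] = 0.5712/14.2299 = 0.0401

0.0401


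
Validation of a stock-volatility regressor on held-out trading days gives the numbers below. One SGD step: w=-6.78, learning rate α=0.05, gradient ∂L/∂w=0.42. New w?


w_new = w - α·∇
= -6.78 - 0.05·0.42
= -6.78 - 0.021
= -6.801

-6.801


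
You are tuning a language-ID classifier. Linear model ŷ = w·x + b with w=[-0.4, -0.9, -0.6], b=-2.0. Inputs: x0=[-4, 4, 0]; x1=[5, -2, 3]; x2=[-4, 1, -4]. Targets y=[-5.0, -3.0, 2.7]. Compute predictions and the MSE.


ŷ0 = (-0.4)·(-4) + (-0.9)·(4) + (-0.6)·(0) - 2.0 = -4.0
ŷ1 = (-0.4)·(5) + (-0.9)·(-2) + (-0.6)·(3) - 2.0 = -4.0
ŷ2 = (-0.4)·(-4) + (-0.9)·(1) + (-0.6)·(-4) - 2.0 = 1.1
errors² = [1.0, 1.0, 2.56]
MSE = 4.5600/3 = 1.52

1.52


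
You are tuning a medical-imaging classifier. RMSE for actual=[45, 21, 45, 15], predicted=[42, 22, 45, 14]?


MSE = 11/4 = 2.75
RMSE = √(11/4) = 1.6583

1.6583


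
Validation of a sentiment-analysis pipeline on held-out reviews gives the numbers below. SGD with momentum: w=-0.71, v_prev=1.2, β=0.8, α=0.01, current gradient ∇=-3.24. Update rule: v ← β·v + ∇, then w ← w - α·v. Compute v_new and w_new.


v_new = 0.8·1.2 - 3.24 = 0.96 - 3.24 = -2.28
w_new = -0.71 - 0.01·-2.28 = -0.71 + 0.0228 = -0.6872

v_new=-2.28, w_new=-0.6872


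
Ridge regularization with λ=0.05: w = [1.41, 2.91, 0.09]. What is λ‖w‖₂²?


‖w‖₂² = (1.41)² + (2.91)² + (0.09)²
     = 1.9881 + 8.4681 + 0.0081
     = 10.4643
λ·‖w‖₂² = 0.05·10.4643 = 0.523215

0.523215


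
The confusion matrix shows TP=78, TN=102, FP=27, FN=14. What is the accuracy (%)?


Accuracy = (TP+TN)/(TP+TN+FP+FN)
= (78+102)/(221)
= 180/221 = 81.45%

81.45%


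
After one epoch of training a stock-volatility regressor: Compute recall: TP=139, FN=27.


Recall = TP/(TP+FN)
= 139/(139+27)
= 139/166 = 83.73%

83.73%


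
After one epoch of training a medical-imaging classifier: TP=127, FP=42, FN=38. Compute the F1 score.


Precision = 127/169 = 0.7515
Recall = 127/165 = 0.7697
F1 = 2·P·R/(P+R) = 2·TP/(2·TP+FP+FN) = 254/(254+42+38) = 254/334 = 0.7605

0.7605


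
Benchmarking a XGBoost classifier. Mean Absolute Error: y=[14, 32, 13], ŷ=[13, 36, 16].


Absolute errors: |14-13|=1, |32-36|=4, |13-16|=3
Sum = 8
MAE = 8/3 = 8/3

8/3


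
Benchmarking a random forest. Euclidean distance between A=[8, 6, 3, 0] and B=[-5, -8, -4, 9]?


d = √((8+ 5)² + (6+ 8)² + (3+ 4)² + (0-9)²)
  = √(169 + 196 + 49 + 81)
  = √495 = 22.2486

22.2486


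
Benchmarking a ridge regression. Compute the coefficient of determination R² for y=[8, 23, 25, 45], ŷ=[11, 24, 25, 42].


ȳ = 25.25
SS_res = Σ(y-ŷ)² = 19
SS_tot = Σ(y-ȳ)² = 692.75
R² = 1 - SS_res/SS_tot = 1 - 0.0274 = 0.9726

0.9726


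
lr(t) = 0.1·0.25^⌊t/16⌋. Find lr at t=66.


n_drops = ⌊66/16⌋ = 4
lr = 0.1·0.25^4 = 0.1·0.00390625 = 0.000390625

0.000390625


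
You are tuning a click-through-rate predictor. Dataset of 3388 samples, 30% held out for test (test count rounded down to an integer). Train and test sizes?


Test = ⌊3388·30/100⌋ = 1016
Train = 3388 - 1016 = 2372

Train: 2372, Test: 1016


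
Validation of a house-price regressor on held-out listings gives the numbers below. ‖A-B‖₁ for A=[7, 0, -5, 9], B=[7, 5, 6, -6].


d = |7-7| + |0-5| + |-5-6| + |9+ 6|
  = 0 + 5 + 11 + 15
  = 31

31


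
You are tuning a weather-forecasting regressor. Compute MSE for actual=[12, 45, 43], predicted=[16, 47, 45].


Squared errors: (12-16)²=16, (45-47)²=4, (43-45)²=4
Sum = 24
MSE = 24/3 = 8

8


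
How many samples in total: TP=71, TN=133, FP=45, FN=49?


Total = TP + TN + FP + FN
= 71 + 133 + 45 + 49
= 298
(Predicted positive: 116, predicted negative: 182)

298


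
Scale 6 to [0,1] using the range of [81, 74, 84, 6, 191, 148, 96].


min=6, max=191
(6-6)/(191-6) = 0/185 = 0.0

0.0


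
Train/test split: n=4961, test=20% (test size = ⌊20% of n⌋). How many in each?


Test = ⌊4961·20/100⌋ = 992
Train = 4961 - 992 = 3969

Train: 3969, Test: 992


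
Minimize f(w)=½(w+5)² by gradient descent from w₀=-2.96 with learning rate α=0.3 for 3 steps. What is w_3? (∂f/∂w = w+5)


step 1: grad = -2.96+5 = 2.04; w = -2.96 - 0.3·(2.04) = -3.572
step 2: grad = -3.572+5 = 1.428; w = -3.572 - 0.3·(1.428) = -4.0004
step 3: grad = -4.0004+5 = 0.9996; w = -4.0004 - 0.3·(0.9996) = -4.30028

-4.30028


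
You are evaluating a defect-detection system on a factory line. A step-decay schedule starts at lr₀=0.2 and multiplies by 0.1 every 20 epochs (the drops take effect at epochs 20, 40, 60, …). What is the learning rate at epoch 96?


n_drops = ⌊96/20⌋ = 4
lr = 0.2·0.1^4 = 0.2·0.0001 = 0.00002

0.00002


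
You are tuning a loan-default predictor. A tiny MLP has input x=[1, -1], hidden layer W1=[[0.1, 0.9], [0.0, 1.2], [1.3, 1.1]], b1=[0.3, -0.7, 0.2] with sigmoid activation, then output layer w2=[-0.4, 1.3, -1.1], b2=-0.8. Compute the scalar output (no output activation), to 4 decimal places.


z1[0] = (0.1)·(1) + (0.9)·(-1) + 0.3 = -0.5
z1[1] = (0.0)·(1) + (1.2)·(-1) - 0.7 = -1.9
z1[2] = (1.3)·(1) + (1.1)·(-1) + 0.2 = 0.4
h = sigmoid(z1) = [0.3775, 0.1301, 0.5987]
output = (-0.4)·(0.3775) + (1.3)·(0.1301) + (-1.1)·(0.5987) - 0.8 = -1.4404

-1.4404


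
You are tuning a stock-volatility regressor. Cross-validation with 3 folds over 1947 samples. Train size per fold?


Fold size = 1947/3 = 649
Training per fold = 1947 - 649 = 1298

1298


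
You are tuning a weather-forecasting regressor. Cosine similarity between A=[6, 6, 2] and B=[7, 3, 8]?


A·B = 6·7 + 6·3 + 2·8 = 76
‖A‖ = √76 = 8.7178, ‖B‖ = √122 = 11.0454
cos = 76/(√76·√122) = 76/√9272 = 0.7893

0.7893


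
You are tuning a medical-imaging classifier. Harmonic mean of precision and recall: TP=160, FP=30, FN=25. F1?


Precision = 160/190 = 0.8421
Recall = 160/185 = 0.8649
F1 = 2·P·R/(P+R) = 2·TP/(2·TP+FP+FN) = 320/(320+30+25) = 320/375 = 0.8533

0.8533


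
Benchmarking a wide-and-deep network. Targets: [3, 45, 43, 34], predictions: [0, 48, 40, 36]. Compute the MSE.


Squared errors: (3-0)²=9, (45-48)²=9, (43-40)²=9, (34-36)²=4
Sum = 31
MSE = 31/4 = 31/4

31/4


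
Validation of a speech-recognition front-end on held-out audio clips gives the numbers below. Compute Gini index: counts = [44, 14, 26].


Probabilities: [44/84, 14/84, 26/84] ≈ [0.5238, 0.1667, 0.3095]
Σpᵢ² = (1936 + 196 + 676)/84² = 2808/7056
Gini = 1 - Σpᵢ² = 1 - 2808/7056 = 0.602

0.602


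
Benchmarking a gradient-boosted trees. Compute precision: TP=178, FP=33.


Precision = TP/(TP+FP)
= 178/(178+33)
= 178/211 = 84.36%

84.36%


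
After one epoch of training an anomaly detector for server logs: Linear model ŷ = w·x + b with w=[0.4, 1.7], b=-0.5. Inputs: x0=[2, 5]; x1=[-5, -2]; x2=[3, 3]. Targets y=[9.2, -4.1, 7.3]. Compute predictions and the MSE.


ŷ0 = (0.4)·(2) + (1.7)·(5) - 0.5 = 8.8
ŷ1 = (0.4)·(-5) + (1.7)·(-2) - 0.5 = -5.9
ŷ2 = (0.4)·(3) + (1.7)·(3) - 0.5 = 5.8
errors² = [0.16, 3.24, 2.25]
MSE = 5.6500/3 = 1.8833

1.8833


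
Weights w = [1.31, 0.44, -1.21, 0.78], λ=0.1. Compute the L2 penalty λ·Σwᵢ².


‖w‖₂² = (1.31)² + (0.44)² + (-1.21)² + (0.78)²
     = 1.7161 + 0.1936 + 1.4641 + 0.6084
     = 3.9822
λ·‖w‖₂² = 0.1·3.9822 = 0.39822

0.39822


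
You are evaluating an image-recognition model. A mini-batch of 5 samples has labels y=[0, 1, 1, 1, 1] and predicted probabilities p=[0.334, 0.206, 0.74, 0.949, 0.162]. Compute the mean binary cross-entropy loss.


L[0] = -ln(1-0.334) = -ln(0.666) = 0.4065
L[1] = -ln(0.206) = 1.5799
L[2] = -ln(0.74) = 0.3011
L[3] = -ln(0.949) = 0.0523
L[4] = -ln(0.162) = 1.8202
mean = (0.4065 + 1.5799 + 0.3011 + 0.0523 + 1.8202)/5 = 0.832

0.832


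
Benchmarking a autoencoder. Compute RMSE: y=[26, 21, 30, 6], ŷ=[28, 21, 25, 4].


MSE = 33/4 = 8.25
RMSE = √(33/4) = 2.8723

2.8723
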